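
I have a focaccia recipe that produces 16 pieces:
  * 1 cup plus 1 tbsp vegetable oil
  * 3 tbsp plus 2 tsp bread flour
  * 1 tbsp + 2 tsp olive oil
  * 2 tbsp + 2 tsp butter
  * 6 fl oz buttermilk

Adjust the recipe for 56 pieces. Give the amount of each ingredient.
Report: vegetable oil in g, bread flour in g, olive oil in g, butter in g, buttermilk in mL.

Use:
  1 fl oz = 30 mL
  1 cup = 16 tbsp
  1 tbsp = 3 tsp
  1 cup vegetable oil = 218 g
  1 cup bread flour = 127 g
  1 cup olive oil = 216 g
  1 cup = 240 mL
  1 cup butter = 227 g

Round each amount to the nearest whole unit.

Scaling factor: 56/16 = 7/2 = 3.5.
vegetable oil: (1 cup + 1 tbsp = 1.0625 cup) × 7/2 × 218 g/cup ≈ 811 g
bread flour: (3 tbsp + 2 tsp = 11/3 tbsp) × 7/2 ÷ 16 tbsp/cup × 127 g/cup ≈ 102 g
olive oil: (1 tbsp + 2 tsp = 5/3 tbsp) × 7/2 ÷ 16 tbsp/cup × 216 g/cup ≈ 79 g
butter: (2 tbsp + 2 tsp = 8/3 tbsp) × 7/2 ÷ 16 tbsp/cup × 227 g/cup ≈ 132 g
buttermilk: 6 fl oz × 7/2 × 30 mL/fl oz = 630 mL

vegetable oil: 811 g; bread flour: 102 g; olive oil: 79 g; butter: 132 g; buttermilk: 630 mL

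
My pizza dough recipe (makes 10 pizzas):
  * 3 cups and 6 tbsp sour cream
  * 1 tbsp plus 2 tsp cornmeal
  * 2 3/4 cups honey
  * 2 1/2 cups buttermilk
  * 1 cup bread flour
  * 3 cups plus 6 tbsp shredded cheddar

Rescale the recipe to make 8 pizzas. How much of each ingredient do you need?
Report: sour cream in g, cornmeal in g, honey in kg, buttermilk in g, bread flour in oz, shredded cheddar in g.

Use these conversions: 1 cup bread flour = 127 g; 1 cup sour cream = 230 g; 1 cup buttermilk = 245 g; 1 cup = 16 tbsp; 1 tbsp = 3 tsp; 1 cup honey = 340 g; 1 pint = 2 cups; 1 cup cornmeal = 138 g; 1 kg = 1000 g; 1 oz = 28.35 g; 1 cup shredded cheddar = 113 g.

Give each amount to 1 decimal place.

sour cream: 621.0 g; cornmeal: 11.5 g; honey: 0.7 kg; buttermilk: 490.0 g; bread flour: 3.6 oz; shredded cheddar: 305.1 g

Scaling factor: 8/10 = 4/5 = 0.8.
sour cream: (3 cup + 6 tbsp = 3.375 cup) × 4/5 × 230 g/cup = 621.0 g
cornmeal: (1 tbsp + 2 tsp = 5/3 tbsp) × 4/5 ÷ 16 tbsp/cup × 138 g/cup = 11.5 g
honey: 2.75 cup × 4/5 × 340 g/cup ÷ 1000 g/kg ≈ 0.7 kg
buttermilk: 2.5 cup × 4/5 × 245 g/cup = 490.0 g
bread flour: 1 cup × 4/5 × 127 g/cup ÷ 28.35 g/oz ≈ 3.6 oz
shredded cheddar: (3 cup + 6 tbsp = 3.375 cup) × 4/5 × 113 g/cup = 305.1 g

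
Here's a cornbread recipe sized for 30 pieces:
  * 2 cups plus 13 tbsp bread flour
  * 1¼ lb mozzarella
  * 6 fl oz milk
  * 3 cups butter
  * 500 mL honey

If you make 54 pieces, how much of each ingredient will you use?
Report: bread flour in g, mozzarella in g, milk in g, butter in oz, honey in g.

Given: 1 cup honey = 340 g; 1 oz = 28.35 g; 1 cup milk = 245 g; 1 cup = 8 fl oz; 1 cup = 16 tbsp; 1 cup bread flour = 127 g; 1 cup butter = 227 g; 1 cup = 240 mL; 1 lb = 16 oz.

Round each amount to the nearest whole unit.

bread flour: 643 g; mozzarella: 1021 g; milk: 331 g; butter: 43 oz; honey: 1275 g

Scaling factor: 54/30 = 9/5 = 1.8.
bread flour: (2 cup + 13 tbsp = 2.8125 cup) × 9/5 × 127 g/cup ≈ 643 g
mozzarella: 1.25 lb × 9/5 × 16 oz/lb × 28.35 g/oz ≈ 1021 g
milk: 6 fl oz × 9/5 ÷ 8 fl oz/cup × 245 g/cup ≈ 331 g
butter: 3 cup × 9/5 × 227 g/cup ÷ 28.35 g/oz ≈ 43 oz
honey: 500 mL × 9/5 ÷ 240 mL/cup × 340 g/cup = 1275 g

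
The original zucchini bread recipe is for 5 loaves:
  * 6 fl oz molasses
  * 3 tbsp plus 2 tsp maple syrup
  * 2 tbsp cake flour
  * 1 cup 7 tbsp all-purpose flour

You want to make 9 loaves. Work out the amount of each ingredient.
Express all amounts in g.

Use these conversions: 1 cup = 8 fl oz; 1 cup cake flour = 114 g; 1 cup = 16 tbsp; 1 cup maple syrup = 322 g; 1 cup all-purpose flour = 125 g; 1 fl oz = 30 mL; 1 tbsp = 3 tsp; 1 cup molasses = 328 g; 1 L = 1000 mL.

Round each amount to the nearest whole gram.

molasses: 443 g; maple syrup: 133 g; cake flour: 26 g; all-purpose flour: 323 g

Scaling factor: 9/5 = 1.8.
molasses: 6 fl oz × 9/5 ÷ 8 fl oz/cup × 328 g/cup ≈ 443 g
maple syrup: (3 tbsp + 2 tsp = 11/3 tbsp) × 9/5 ÷ 16 tbsp/cup × 322 g/cup ≈ 133 g
cake flour: 2 tbsp × 9/5 ÷ 16 tbsp/cup × 114 g/cup ≈ 26 g
all-purpose flour: (1 cup + 7 tbsp = 1.4375 cup) × 9/5 × 125 g/cup ≈ 323 g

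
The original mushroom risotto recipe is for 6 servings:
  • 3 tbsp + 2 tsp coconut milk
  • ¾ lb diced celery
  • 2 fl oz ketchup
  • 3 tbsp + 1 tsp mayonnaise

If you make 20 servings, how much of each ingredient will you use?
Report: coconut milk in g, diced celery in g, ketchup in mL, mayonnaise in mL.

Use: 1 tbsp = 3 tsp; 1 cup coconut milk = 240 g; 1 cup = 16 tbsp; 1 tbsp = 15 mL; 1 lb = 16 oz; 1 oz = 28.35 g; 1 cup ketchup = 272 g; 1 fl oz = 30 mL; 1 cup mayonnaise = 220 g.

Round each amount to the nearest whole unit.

Scaling factor: 20/6 = 10/3.
coconut milk: (3 tbsp + 2 tsp = 11/3 tbsp) × 10/3 ÷ 16 tbsp/cup × 240 g/cup ≈ 183 g
diced celery: 0.75 lb × 10/3 × 16 oz/lb × 28.35 g/oz = 1134 g
ketchup: 2 fl oz × 10/3 × 30 mL/fl oz = 200 mL
mayonnaise: (3 tbsp + 1 tsp = 10/3 tbsp) × 10/3 × 15 mL/tbsp ≈ 167 mL

coconut milk: 183 g; diced celery: 1134 g; ketchup: 200 mL; mayonnaise: 167 mL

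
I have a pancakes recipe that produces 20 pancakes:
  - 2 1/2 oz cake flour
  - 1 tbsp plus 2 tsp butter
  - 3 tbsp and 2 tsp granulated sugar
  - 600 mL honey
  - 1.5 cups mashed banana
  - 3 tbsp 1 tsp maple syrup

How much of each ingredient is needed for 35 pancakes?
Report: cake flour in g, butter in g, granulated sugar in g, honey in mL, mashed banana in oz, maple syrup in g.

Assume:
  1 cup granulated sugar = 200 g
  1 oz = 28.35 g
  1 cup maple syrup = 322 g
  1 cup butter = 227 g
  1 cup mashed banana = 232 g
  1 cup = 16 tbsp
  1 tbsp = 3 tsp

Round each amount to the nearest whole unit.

Scaling factor: 35/20 = 7/4 = 1.75.
cake flour: 2.5 oz × 7/4 × 28.35 g/oz ≈ 124 g
butter: (1 tbsp + 2 tsp = 5/3 tbsp) × 7/4 ÷ 16 tbsp/cup × 227 g/cup ≈ 41 g
granulated sugar: (3 tbsp + 2 tsp = 11/3 tbsp) × 7/4 ÷ 16 tbsp/cup × 200 g/cup ≈ 80 g
honey: 600 mL × 7/4 = 1050 mL
mashed banana: 1.5 cup × 7/4 × 232 g/cup ÷ 28.35 g/oz ≈ 21 oz
maple syrup: (3 tbsp + 1 tsp = 10/3 tbsp) × 7/4 ÷ 16 tbsp/cup × 322 g/cup ≈ 117 g

cake flour: 124 g; butter: 41 g; granulated sugar: 80 g; honey: 1050 mL; mashed banana: 21 oz; maple syrup: 117 g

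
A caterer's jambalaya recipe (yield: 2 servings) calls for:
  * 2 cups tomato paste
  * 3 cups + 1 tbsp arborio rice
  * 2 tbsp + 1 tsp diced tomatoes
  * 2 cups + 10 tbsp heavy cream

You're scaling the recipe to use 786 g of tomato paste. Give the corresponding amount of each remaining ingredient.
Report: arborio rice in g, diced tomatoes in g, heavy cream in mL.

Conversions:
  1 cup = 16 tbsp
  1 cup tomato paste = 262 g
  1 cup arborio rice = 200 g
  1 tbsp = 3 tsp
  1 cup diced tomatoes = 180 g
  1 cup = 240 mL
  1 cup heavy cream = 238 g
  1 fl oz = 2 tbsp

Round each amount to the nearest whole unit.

The original recipe has 524 g of tomato paste, so the scaling factor is 786 ÷ 524 = 3/2 = 1.5.
arborio rice: (3 cup + 1 tbsp = 3.0625 cup) × 3/2 × 200 g/cup ≈ 919 g
diced tomatoes: (2 tbsp + 1 tsp = 7/3 tbsp) × 3/2 ÷ 16 tbsp/cup × 180 g/cup ≈ 39 g
heavy cream: (2 cup + 10 tbsp = 2.625 cup) × 3/2 × 240 mL/cup = 945 mL

arborio rice: 919 g; diced tomatoes: 39 g; heavy cream: 945 mL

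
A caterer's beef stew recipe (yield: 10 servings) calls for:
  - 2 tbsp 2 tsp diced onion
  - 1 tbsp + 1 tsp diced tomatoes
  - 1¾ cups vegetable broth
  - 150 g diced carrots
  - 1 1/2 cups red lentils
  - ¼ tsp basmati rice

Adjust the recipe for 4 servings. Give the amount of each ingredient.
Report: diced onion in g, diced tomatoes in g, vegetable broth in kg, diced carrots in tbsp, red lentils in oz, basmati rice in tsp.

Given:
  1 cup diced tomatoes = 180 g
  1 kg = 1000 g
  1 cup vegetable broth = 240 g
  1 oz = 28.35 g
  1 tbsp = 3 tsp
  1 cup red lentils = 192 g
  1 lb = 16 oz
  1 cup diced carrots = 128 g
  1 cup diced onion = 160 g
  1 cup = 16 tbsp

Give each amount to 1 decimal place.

Scaling factor: 4/10 = 2/5 = 0.4.
diced onion: (2 tbsp + 2 tsp = 8/3 tbsp) × 2/5 ÷ 16 tbsp/cup × 160 g/cup ≈ 10.7 g
diced tomatoes: (1 tbsp + 1 tsp = 4/3 tbsp) × 2/5 ÷ 16 tbsp/cup × 180 g/cup = 6.0 g
vegetable broth: 1.75 cup × 2/5 × 240 g/cup ÷ 1000 g/kg ≈ 0.2 kg
diced carrots: 150 g × 2/5 ÷ 128 g/cup × 16 tbsp/cup = 7.5 tbsp
red lentils: 1.5 cup × 2/5 × 192 g/cup ÷ 28.35 g/oz ≈ 4.1 oz
basmati rice: 0.25 tsp × 2/5 = 0.1 tsp

diced onion: 10.7 g; diced tomatoes: 6.0 g; vegetable broth: 0.2 kg; diced carrots: 7.5 tbsp; red lentils: 4.1 oz; basmati rice: 0.1 tsp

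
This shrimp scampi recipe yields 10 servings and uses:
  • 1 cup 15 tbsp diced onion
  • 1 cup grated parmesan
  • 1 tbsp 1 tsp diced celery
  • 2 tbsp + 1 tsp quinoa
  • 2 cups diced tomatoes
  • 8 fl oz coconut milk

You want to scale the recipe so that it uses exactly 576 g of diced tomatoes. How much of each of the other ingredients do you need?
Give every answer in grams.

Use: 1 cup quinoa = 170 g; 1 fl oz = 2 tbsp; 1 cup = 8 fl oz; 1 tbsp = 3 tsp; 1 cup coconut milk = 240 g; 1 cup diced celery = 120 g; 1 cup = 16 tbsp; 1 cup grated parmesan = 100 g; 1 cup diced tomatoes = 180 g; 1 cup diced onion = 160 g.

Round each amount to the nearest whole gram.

diced onion: 496 g; grated parmesan: 160 g; diced celery: 16 g; quinoa: 40 g; coconut milk: 384 g

The original recipe has 360 g of diced tomatoes, so the scaling factor is 576 ÷ 360 = 8/5 = 1.6.
diced onion: (1 cup + 15 tbsp = 1.9375 cup) × 8/5 × 160 g/cup = 496 g
grated parmesan: 1 cup × 8/5 × 100 g/cup = 160 g
diced celery: (1 tbsp + 1 tsp = 4/3 tbsp) × 8/5 ÷ 16 tbsp/cup × 120 g/cup = 16 g
quinoa: (2 tbsp + 1 tsp = 7/3 tbsp) × 8/5 ÷ 16 tbsp/cup × 170 g/cup ≈ 40 g
coconut milk: 8 fl oz × 8/5 ÷ 8 fl oz/cup × 240 g/cup = 384 g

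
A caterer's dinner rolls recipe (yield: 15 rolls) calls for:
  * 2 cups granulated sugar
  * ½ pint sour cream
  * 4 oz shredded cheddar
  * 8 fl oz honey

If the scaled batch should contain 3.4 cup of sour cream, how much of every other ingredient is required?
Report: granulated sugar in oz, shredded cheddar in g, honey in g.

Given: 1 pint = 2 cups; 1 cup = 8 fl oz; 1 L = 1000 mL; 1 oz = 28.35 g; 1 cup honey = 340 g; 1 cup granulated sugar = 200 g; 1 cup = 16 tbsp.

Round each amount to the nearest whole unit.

The original recipe has 1 cup of sour cream, so the scaling factor is 3.4 ÷ 1 = 17/5 = 3.4.
granulated sugar: 2 cup × 17/5 × 200 g/cup ÷ 28.35 g/oz ≈ 48 oz
shredded cheddar: 4 oz × 17/5 × 28.35 g/oz ≈ 386 g
honey: 8 fl oz × 17/5 ÷ 8 fl oz/cup × 340 g/cup = 1156 g

granulated sugar: 48 oz; shredded cheddar: 386 g; honey: 1156 g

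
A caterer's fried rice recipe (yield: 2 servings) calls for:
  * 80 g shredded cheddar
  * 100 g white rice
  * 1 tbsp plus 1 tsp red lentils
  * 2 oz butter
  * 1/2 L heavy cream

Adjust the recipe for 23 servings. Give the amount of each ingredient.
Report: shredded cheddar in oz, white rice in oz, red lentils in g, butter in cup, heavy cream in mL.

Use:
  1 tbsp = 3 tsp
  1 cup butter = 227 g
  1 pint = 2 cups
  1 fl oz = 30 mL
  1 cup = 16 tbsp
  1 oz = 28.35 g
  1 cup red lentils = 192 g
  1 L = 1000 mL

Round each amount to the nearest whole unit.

Scaling factor: 23/2 = 11.5.
shredded cheddar: 80 g × 23/2 ÷ 28.35 g/oz ≈ 32 oz
white rice: 100 g × 23/2 ÷ 28.35 g/oz ≈ 41 oz
red lentils: (1 tbsp + 1 tsp = 4/3 tbsp) × 23/2 ÷ 16 tbsp/cup × 192 g/cup = 184 g
butter: 2 oz × 23/2 × 28.35 g/oz ÷ 227 g/cup ≈ 3 cup
heavy cream: 0.5 L × 23/2 × 1000 mL/L = 5750 mL

shredded cheddar: 32 oz; white rice: 41 oz; red lentils: 184 g; butter: 3 cup; heavy cream: 5750 mL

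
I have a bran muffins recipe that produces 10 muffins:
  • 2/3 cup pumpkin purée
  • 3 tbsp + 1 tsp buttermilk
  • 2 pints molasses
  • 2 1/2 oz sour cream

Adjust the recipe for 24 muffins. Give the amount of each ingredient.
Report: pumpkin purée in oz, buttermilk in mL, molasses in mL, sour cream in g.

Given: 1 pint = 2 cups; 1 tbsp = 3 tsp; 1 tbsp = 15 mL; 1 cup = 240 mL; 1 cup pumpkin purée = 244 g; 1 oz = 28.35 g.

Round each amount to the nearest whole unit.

Scaling factor: 24/10 = 12/5 = 2.4.
pumpkin purée: 2/3 cup × 12/5 × 244 g/cup ÷ 28.35 g/oz ≈ 14 oz
buttermilk: (3 tbsp + 1 tsp = 10/3 tbsp) × 12/5 × 15 mL/tbsp = 120 mL
molasses: 2 pint × 12/5 × 2 cup/pint × 240 mL/cup = 2304 mL
sour cream: 2.5 oz × 12/5 × 28.35 g/oz ≈ 170 g

pumpkin purée: 14 oz; buttermilk: 120 mL; molasses: 2304 mL; sour cream: 170 g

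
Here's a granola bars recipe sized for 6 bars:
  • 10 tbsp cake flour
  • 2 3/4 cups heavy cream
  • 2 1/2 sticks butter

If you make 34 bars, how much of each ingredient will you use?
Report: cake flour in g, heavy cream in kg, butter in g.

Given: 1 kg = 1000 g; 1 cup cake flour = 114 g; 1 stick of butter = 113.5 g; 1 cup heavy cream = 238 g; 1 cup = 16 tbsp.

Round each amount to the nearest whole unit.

cake flour: 404 g; heavy cream: 4 kg; butter: 1608 g

Scaling factor: 34/6 = 17/3.
cake flour: 10 tbsp × 17/3 ÷ 16 tbsp/cup × 114 g/cup ≈ 404 g
heavy cream: 2.75 cup × 17/3 × 238 g/cup ÷ 1000 g/kg ≈ 4 kg
butter: 2.5 stick × 17/3 × 113.5 g/stick ≈ 1608 g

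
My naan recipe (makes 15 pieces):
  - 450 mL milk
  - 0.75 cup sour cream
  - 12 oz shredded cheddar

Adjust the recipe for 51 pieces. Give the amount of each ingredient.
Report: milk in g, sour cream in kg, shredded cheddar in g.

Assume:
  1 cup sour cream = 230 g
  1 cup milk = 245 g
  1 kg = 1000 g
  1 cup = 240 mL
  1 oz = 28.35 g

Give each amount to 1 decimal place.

Scaling factor: 51/15 = 17/5 = 3.4.
milk: 450 mL × 17/5 ÷ 240 mL/cup × 245 g/cup ≈ 1561.9 g
sour cream: 0.75 cup × 17/5 × 230 g/cup ÷ 1000 g/kg ≈ 0.6 kg
shredded cheddar: 12 oz × 17/5 × 28.35 g/oz ≈ 1156.7 g

milk: 1561.9 g; sour cream: 0.6 kg; shredded cheddar: 1156.7 g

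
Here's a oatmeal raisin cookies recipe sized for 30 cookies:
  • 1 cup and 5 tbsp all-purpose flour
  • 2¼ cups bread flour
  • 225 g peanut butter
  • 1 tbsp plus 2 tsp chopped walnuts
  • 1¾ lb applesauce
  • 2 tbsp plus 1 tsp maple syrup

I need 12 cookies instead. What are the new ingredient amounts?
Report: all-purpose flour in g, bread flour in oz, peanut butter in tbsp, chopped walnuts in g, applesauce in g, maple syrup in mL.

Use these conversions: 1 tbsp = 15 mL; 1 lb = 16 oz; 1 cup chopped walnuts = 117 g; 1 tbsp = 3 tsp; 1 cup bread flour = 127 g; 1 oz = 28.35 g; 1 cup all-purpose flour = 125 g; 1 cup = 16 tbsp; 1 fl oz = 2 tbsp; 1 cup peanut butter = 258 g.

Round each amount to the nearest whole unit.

Scaling factor: 12/30 = 2/5 = 0.4.
all-purpose flour: (1 cup + 5 tbsp = 1.3125 cup) × 2/5 × 125 g/cup ≈ 66 g
bread flour: 2.25 cup × 2/5 × 127 g/cup ÷ 28.35 g/oz ≈ 4 oz
peanut butter: 225 g × 2/5 ÷ 258 g/cup × 16 tbsp/cup ≈ 6 tbsp
chopped walnuts: (1 tbsp + 2 tsp = 5/3 tbsp) × 2/5 ÷ 16 tbsp/cup × 117 g/cup ≈ 5 g
applesauce: 1.75 lb × 2/5 × 16 oz/lb × 28.35 g/oz ≈ 318 g
maple syrup: (2 tbsp + 1 tsp = 7/3 tbsp) × 2/5 × 15 mL/tbsp = 14 mL

all-purpose flour: 66 g; bread flour: 4 oz; peanut butter: 6 tbsp; chopped walnuts: 5 g; applesauce: 318 g; maple syrup: 14 mL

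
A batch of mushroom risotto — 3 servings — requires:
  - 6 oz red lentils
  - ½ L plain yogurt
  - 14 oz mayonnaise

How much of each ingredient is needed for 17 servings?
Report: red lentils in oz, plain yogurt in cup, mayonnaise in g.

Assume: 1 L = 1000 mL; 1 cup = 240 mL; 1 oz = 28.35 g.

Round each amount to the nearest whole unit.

Scaling factor: 17/3.
red lentils: 6 oz × 17/3 = 34 oz
plain yogurt: 0.5 L × 17/3 × 1000 mL/L ÷ 240 mL/cup ≈ 12 cup
mayonnaise: 14 oz × 17/3 × 28.35 g/oz ≈ 2249 g

red lentils: 34 oz; plain yogurt: 12 cup; mayonnaise: 2249 g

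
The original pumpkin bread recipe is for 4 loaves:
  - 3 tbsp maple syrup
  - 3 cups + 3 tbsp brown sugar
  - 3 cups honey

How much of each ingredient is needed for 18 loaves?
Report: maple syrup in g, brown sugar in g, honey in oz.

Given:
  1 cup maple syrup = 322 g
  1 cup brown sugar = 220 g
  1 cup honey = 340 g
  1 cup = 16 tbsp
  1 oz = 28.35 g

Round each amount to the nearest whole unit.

maple syrup: 272 g; brown sugar: 3156 g; honey: 162 oz

Scaling factor: 18/4 = 9/2 = 4.5.
maple syrup: 3 tbsp × 9/2 ÷ 16 tbsp/cup × 322 g/cup ≈ 272 g
brown sugar: (3 cup + 3 tbsp = 3.1875 cup) × 9/2 × 220 g/cup ≈ 3156 g
honey: 3 cup × 9/2 × 340 g/cup ÷ 28.35 g/oz ≈ 162 oz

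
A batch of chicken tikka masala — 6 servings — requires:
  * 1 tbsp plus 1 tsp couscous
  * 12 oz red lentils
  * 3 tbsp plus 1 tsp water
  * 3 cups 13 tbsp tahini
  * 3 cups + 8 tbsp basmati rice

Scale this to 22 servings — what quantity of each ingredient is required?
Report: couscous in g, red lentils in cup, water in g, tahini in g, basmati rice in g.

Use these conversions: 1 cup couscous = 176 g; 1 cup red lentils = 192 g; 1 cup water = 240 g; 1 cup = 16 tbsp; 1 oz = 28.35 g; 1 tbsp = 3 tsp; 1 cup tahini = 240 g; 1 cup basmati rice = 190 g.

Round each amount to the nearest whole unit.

couscous: 54 g; red lentils: 6 cup; water: 183 g; tahini: 3355 g; basmati rice: 2438 g

Scaling factor: 22/6 = 11/3.
couscous: (1 tbsp + 1 tsp = 4/3 tbsp) × 11/3 ÷ 16 tbsp/cup × 176 g/cup ≈ 54 g
red lentils: 12 oz × 11/3 × 28.35 g/oz ÷ 192 g/cup ≈ 6 cup
water: (3 tbsp + 1 tsp = 10/3 tbsp) × 11/3 ÷ 16 tbsp/cup × 240 g/cup ≈ 183 g
tahini: (3 cup + 13 tbsp = 3.8125 cup) × 11/3 × 240 g/cup = 3355 g
basmati rice: (3 cup + 8 tbsp = 3.5 cup) × 11/3 × 190 g/cup ≈ 2438 g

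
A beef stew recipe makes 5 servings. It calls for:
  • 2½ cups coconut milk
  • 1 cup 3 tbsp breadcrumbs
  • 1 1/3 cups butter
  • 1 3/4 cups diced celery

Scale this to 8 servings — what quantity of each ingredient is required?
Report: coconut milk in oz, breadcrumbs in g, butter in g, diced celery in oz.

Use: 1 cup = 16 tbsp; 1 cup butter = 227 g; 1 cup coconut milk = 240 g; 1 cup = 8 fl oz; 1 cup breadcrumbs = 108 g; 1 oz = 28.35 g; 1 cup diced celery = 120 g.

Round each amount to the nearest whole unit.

coconut milk: 34 oz; breadcrumbs: 205 g; butter: 484 g; diced celery: 12 oz

Scaling factor: 8/5 = 1.6.
coconut milk: 2.5 cup × 8/5 × 240 g/cup ÷ 28.35 g/oz ≈ 34 oz
breadcrumbs: (1 cup + 3 tbsp = 1.1875 cup) × 8/5 × 108 g/cup ≈ 205 g
butter: 4/3 cup × 8/5 × 227 g/cup ≈ 484 g
diced celery: 1.75 cup × 8/5 × 120 g/cup ÷ 28.35 g/oz ≈ 12 oz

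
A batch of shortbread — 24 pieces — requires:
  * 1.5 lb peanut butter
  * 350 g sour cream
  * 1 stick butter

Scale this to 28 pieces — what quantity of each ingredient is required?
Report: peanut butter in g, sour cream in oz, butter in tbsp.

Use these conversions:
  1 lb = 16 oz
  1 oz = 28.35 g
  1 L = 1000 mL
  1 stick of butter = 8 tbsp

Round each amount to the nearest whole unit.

peanut butter: 794 g; sour cream: 14 oz; butter: 9 tbsp

Scaling factor: 28/24 = 7/6.
peanut butter: 1.5 lb × 7/6 × 16 oz/lb × 28.35 g/oz ≈ 794 g
sour cream: 350 g × 7/6 ÷ 28.35 g/oz ≈ 14 oz
butter: 1 stick × 7/6 × 8 tbsp/stick ≈ 9 tbsp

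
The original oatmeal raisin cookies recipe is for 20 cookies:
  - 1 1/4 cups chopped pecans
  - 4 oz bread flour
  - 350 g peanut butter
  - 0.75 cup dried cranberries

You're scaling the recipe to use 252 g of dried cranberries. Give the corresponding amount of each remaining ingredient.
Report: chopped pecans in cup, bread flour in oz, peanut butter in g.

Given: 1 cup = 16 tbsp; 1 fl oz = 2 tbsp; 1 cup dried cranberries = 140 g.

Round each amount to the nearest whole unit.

chopped pecans: 3 cup; bread flour: 10 oz; peanut butter: 840 g

The original recipe has 105 g of dried cranberries, so the scaling factor is 252 ÷ 105 = 12/5 = 2.4.
chopped pecans: 1.25 cup × 12/5 = 3 cup
bread flour: 4 oz × 12/5 ≈ 10 oz
peanut butter: 350 g × 12/5 = 840 g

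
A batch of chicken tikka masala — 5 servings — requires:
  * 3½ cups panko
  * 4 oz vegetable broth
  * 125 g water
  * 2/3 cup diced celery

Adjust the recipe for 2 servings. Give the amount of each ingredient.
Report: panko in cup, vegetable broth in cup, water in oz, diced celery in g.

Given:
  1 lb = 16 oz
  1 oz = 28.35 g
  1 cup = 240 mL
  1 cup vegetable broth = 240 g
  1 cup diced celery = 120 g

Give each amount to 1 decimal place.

Scaling factor: 2/5 = 0.4.
panko: 3.5 cup × 2/5 = 1.4 cup
vegetable broth: 4 oz × 2/5 × 28.35 g/oz ÷ 240 g/cup ≈ 0.2 cup
water: 125 g × 2/5 ÷ 28.35 g/oz ≈ 1.8 oz
diced celery: 2/3 cup × 2/5 × 120 g/cup = 32.0 g

panko: 1.4 cup; vegetable broth: 0.2 cup; water: 1.8 oz; diced celery: 32.0 g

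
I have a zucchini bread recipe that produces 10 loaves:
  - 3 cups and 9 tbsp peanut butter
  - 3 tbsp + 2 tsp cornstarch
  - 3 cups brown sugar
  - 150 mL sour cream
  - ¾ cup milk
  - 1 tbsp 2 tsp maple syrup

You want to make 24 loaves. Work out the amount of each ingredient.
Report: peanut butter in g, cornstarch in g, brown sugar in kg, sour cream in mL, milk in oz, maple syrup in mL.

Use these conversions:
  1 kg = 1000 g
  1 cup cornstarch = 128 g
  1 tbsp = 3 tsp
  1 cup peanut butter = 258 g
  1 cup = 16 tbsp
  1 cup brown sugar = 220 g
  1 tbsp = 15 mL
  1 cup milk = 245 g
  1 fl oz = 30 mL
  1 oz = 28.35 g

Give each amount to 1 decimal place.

Scaling factor: 24/10 = 12/5 = 2.4.
peanut butter: (3 cup + 9 tbsp = 3.5625 cup) × 12/5 × 258 g/cup = 2205.9 g
cornstarch: (3 tbsp + 2 tsp = 11/3 tbsp) × 12/5 ÷ 16 tbsp/cup × 128 g/cup = 70.4 g
brown sugar: 3 cup × 12/5 × 220 g/cup ÷ 1000 g/kg ≈ 1.6 kg
sour cream: 150 mL × 12/5 = 360.0 mL
milk: 0.75 cup × 12/5 × 245 g/cup ÷ 28.35 g/oz ≈ 15.6 oz
maple syrup: (1 tbsp + 2 tsp = 5/3 tbsp) × 12/5 × 15 mL/tbsp = 60.0 mL

peanut butter: 2205.9 g; cornstarch: 70.4 g; brown sugar: 1.6 kg; sour cream: 360.0 mL; milk: 15.6 oz; maple syrup: 60.0 mL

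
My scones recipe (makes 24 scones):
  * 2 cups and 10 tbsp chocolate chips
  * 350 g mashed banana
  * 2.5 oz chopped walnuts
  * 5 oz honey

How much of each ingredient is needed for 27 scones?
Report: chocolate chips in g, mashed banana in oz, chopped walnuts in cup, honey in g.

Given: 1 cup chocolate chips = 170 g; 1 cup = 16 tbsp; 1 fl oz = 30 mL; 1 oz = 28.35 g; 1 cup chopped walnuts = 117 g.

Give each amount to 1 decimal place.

Scaling factor: 27/24 = 9/8 = 1.125.
chocolate chips: (2 cup + 10 tbsp = 2.625 cup) × 9/8 × 170 g/cup ≈ 502.0 g
mashed banana: 350 g × 9/8 ÷ 28.35 g/oz ≈ 13.9 oz
chopped walnuts: 2.5 oz × 9/8 × 28.35 g/oz ÷ 117 g/cup ≈ 0.7 cup
honey: 5 oz × 9/8 × 28.35 g/oz ≈ 159.5 g

chocolate chips: 502.0 g; mashed banana: 13.9 oz; chopped walnuts: 0.7 cup; honey: 159.5 g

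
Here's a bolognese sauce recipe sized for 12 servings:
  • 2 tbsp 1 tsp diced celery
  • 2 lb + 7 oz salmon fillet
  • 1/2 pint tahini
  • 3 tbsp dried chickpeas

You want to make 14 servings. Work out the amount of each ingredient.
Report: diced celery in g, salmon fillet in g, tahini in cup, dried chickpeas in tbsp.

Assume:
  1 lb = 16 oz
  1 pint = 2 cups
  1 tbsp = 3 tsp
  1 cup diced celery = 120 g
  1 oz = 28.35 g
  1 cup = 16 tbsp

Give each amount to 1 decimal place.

diced celery: 20.4 g; salmon fillet: 1289.9 g; tahini: 1.2 cup; dried chickpeas: 3.5 tbsp

Scaling factor: 14/12 = 7/6.
diced celery: (2 tbsp + 1 tsp = 7/3 tbsp) × 7/6 ÷ 16 tbsp/cup × 120 g/cup ≈ 20.4 g
salmon fillet: (2 lb + 7 oz = 2.4375 lb) × 7/6 × 16 oz/lb × 28.35 g/oz ≈ 1289.9 g
tahini: 0.5 pint × 7/6 × 2 cup/pint ≈ 1.2 cup
dried chickpeas: 3 tbsp × 7/6 = 3.5 tbsp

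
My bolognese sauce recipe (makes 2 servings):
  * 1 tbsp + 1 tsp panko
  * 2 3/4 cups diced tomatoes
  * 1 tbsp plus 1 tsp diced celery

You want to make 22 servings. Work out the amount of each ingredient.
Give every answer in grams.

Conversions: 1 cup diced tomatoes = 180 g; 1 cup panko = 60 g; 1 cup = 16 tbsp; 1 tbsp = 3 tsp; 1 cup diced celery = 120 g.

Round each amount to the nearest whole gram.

Scaling factor: 22/2 = 11.
panko: (1 tbsp + 1 tsp = 4/3 tbsp) × 11 ÷ 16 tbsp/cup × 60 g/cup = 55 g
diced tomatoes: 2.75 cup × 11 × 180 g/cup = 5445 g
diced celery: (1 tbsp + 1 tsp = 4/3 tbsp) × 11 ÷ 16 tbsp/cup × 120 g/cup = 110 g

panko: 55 g; diced tomatoes: 5445 g; diced celery: 110 g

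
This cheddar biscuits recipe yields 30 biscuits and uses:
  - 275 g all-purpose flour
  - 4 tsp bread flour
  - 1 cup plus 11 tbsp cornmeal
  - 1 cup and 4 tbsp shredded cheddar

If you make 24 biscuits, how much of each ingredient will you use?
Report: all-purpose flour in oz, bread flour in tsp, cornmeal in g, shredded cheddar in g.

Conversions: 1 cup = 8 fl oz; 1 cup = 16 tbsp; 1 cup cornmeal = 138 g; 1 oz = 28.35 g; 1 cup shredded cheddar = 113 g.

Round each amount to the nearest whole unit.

all-purpose flour: 8 oz; bread flour: 3 tsp; cornmeal: 186 g; shredded cheddar: 113 g

Scaling factor: 24/30 = 4/5 = 0.8.
all-purpose flour: 275 g × 4/5 ÷ 28.35 g/oz ≈ 8 oz
bread flour: 4 tsp × 4/5 ≈ 3 tsp
cornmeal: (1 cup + 11 tbsp = 1.6875 cup) × 4/5 × 138 g/cup ≈ 186 g
shredded cheddar: (1 cup + 4 tbsp = 1.25 cup) × 4/5 × 113 g/cup = 113 g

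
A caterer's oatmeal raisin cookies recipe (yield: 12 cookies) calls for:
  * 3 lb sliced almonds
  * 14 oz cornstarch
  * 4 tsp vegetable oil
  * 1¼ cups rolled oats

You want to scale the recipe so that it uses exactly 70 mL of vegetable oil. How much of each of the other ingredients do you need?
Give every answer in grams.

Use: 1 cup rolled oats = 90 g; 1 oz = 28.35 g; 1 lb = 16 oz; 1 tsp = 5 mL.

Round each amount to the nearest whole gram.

The original recipe has 20 mL of vegetable oil, so the scaling factor is 70 ÷ 20 = 7/2 = 3.5.
sliced almonds: 3 lb × 7/2 × 16 oz/lb × 28.35 g/oz ≈ 4763 g
cornstarch: 14 oz × 7/2 × 28.35 g/oz ≈ 1389 g
rolled oats: 1.25 cup × 7/2 × 90 g/cup ≈ 394 g

sliced almonds: 4763 g; cornstarch: 1389 g; rolled oats: 394 g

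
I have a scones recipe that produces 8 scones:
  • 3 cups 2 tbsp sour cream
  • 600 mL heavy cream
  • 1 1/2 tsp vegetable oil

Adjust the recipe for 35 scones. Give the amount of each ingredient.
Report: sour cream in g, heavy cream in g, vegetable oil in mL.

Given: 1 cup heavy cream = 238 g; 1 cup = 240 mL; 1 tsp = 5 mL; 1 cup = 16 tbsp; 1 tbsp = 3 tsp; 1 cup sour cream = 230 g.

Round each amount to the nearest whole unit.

sour cream: 3145 g; heavy cream: 2603 g; vegetable oil: 33 mL

Scaling factor: 35/8 = 4.375.
sour cream: (3 cup + 2 tbsp = 3.125 cup) × 35/8 × 230 g/cup ≈ 3145 g
heavy cream: 600 mL × 35/8 ÷ 240 mL/cup × 238 g/cup ≈ 2603 g
vegetable oil: 1.5 tsp × 35/8 × 5 mL/tsp ≈ 33 mL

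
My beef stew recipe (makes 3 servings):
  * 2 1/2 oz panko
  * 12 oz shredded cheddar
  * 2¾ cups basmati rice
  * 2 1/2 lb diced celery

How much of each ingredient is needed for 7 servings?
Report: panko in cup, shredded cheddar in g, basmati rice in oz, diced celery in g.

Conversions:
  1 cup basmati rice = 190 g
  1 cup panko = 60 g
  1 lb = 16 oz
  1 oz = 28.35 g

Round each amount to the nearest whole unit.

Scaling factor: 7/3.
panko: 2.5 oz × 7/3 × 28.35 g/oz ÷ 60 g/cup ≈ 3 cup
shredded cheddar: 12 oz × 7/3 × 28.35 g/oz ≈ 794 g
basmati rice: 2.75 cup × 7/3 × 190 g/cup ÷ 28.35 g/oz ≈ 43 oz
diced celery: 2.5 lb × 7/3 × 16 oz/lb × 28.35 g/oz = 2646 g

panko: 3 cup; shredded cheddar: 794 g; basmati rice: 43 oz; diced celery: 2646 g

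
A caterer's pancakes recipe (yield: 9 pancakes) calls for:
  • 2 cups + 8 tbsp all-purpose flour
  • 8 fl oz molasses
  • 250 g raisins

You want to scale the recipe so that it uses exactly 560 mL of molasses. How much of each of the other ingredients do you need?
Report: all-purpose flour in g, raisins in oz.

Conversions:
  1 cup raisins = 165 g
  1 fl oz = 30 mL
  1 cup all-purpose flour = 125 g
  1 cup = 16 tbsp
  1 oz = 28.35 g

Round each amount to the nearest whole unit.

all-purpose flour: 729 g; raisins: 21 oz

The original recipe has 240 mL of molasses, so the scaling factor is 560 ÷ 240 = 7/3.
all-purpose flour: (2 cup + 8 tbsp = 2.5 cup) × 7/3 × 125 g/cup ≈ 729 g
raisins: 250 g × 7/3 ÷ 28.35 g/oz ≈ 21 oz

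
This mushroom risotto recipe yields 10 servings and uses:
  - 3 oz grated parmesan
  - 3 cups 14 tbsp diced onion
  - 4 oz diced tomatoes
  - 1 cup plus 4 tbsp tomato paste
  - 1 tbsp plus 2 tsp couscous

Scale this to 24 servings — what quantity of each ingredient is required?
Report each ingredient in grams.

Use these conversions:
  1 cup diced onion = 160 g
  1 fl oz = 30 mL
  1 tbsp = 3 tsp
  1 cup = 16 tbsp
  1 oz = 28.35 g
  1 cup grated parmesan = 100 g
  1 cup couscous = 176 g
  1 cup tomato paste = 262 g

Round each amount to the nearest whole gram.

grated parmesan: 204 g; diced onion: 1488 g; diced tomatoes: 272 g; tomato paste: 786 g; couscous: 44 g

Scaling factor: 24/10 = 12/5 = 2.4.
grated parmesan: 3 oz × 12/5 × 28.35 g/oz ≈ 204 g
diced onion: (3 cup + 14 tbsp = 3.875 cup) × 12/5 × 160 g/cup = 1488 g
diced tomatoes: 4 oz × 12/5 × 28.35 g/oz ≈ 272 g
tomato paste: (1 cup + 4 tbsp = 1.25 cup) × 12/5 × 262 g/cup = 786 g
couscous: (1 tbsp + 2 tsp = 5/3 tbsp) × 12/5 ÷ 16 tbsp/cup × 176 g/cup = 44 g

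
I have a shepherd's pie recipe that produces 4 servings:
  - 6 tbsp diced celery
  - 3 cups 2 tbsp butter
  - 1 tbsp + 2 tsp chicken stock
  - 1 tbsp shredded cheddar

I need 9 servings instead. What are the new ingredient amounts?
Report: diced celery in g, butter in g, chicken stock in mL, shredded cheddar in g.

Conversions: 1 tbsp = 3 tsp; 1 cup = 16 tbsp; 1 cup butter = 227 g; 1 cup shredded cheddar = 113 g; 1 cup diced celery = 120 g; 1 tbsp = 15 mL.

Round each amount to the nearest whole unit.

Scaling factor: 9/4 = 2.25.
diced celery: 6 tbsp × 9/4 ÷ 16 tbsp/cup × 120 g/cup ≈ 101 g
butter: (3 cup + 2 tbsp = 3.125 cup) × 9/4 × 227 g/cup ≈ 1596 g
chicken stock: (1 tbsp + 2 tsp = 5/3 tbsp) × 9/4 × 15 mL/tbsp ≈ 56 mL
shredded cheddar: 1 tbsp × 9/4 ÷ 16 tbsp/cup × 113 g/cup ≈ 16 g

diced celery: 101 g; butter: 1596 g; chicken stock: 56 mL; shredded cheddar: 16 g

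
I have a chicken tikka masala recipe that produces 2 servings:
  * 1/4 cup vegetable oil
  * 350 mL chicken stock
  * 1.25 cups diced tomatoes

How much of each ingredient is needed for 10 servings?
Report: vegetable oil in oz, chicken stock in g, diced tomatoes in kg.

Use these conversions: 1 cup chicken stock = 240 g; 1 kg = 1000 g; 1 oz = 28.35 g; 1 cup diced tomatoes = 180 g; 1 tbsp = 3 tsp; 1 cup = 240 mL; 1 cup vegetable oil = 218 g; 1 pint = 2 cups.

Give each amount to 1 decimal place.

vegetable oil: 9.6 oz; chicken stock: 1750.0 g; diced tomatoes: 1.1 kg

Scaling factor: 10/2 = 5.
vegetable oil: 0.25 cup × 5 × 218 g/cup ÷ 28.35 g/oz ≈ 9.6 oz
chicken stock: 350 mL × 5 ÷ 240 mL/cup × 240 g/cup = 1750.0 g
diced tomatoes: 1.25 cup × 5 × 180 g/cup ÷ 1000 g/kg ≈ 1.1 kg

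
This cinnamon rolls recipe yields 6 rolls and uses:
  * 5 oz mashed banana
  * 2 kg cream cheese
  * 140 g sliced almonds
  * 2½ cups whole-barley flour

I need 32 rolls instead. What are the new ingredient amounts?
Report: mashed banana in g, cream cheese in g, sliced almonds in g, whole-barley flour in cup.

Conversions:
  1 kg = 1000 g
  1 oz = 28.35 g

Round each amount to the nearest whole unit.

mashed banana: 756 g; cream cheese: 10667 g; sliced almonds: 747 g; whole-barley flour: 13 cup

Scaling factor: 32/6 = 16/3.
mashed banana: 5 oz × 16/3 × 28.35 g/oz = 756 g
cream cheese: 2 kg × 16/3 × 1000 g/kg ≈ 10667 g
sliced almonds: 140 g × 16/3 ≈ 747 g
whole-barley flour: 2.5 cup × 16/3 ≈ 13 cup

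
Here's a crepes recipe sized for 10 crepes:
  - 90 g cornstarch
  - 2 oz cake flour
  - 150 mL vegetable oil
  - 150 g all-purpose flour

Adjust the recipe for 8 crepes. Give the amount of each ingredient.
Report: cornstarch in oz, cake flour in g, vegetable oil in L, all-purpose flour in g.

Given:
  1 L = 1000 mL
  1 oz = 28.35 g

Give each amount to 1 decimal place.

cornstarch: 2.5 oz; cake flour: 45.4 g; vegetable oil: 0.1 L; all-purpose flour: 120.0 g

Scaling factor: 8/10 = 4/5 = 0.8.
cornstarch: 90 g × 4/5 ÷ 28.35 g/oz ≈ 2.5 oz
cake flour: 2 oz × 4/5 × 28.35 g/oz ≈ 45.4 g
vegetable oil: 150 mL × 4/5 ÷ 1000 mL/L ≈ 0.1 L
all-purpose flour: 150 g × 4/5 = 120.0 g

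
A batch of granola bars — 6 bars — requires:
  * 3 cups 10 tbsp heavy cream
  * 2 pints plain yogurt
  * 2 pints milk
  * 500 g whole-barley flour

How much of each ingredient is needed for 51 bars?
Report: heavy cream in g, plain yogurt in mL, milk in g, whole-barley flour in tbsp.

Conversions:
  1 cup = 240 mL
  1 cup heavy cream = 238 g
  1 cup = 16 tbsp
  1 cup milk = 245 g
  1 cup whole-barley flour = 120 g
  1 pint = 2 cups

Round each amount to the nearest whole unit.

heavy cream: 7333 g; plain yogurt: 8160 mL; milk: 8330 g; whole-barley flour: 567 tbsp

Scaling factor: 51/6 = 17/2 = 8.5.
heavy cream: (3 cup + 10 tbsp = 3.625 cup) × 17/2 × 238 g/cup ≈ 7333 g
plain yogurt: 2 pint × 17/2 × 2 cup/pint × 240 mL/cup = 8160 mL
milk: 2 pint × 17/2 × 2 cup/pint × 245 g/cup = 8330 g
whole-barley flour: 500 g × 17/2 ÷ 120 g/cup × 16 tbsp/cup ≈ 567 tbsp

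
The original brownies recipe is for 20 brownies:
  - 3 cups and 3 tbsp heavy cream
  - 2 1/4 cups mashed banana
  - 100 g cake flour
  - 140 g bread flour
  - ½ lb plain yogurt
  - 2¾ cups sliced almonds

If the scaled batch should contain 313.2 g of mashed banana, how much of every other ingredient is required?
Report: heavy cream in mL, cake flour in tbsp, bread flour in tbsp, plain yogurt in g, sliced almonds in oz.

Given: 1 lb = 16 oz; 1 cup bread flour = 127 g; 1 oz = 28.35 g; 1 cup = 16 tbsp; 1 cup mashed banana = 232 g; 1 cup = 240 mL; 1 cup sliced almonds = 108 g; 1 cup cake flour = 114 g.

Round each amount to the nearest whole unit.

heavy cream: 459 mL; cake flour: 8 tbsp; bread flour: 11 tbsp; plain yogurt: 136 g; sliced almonds: 6 oz

The original recipe has 522 g of mashed banana, so the scaling factor is 313.2 ÷ 522 = 3/5 = 0.6.
heavy cream: (3 cup + 3 tbsp = 3.1875 cup) × 3/5 × 240 mL/cup = 459 mL
cake flour: 100 g × 3/5 ÷ 114 g/cup × 16 tbsp/cup ≈ 8 tbsp
bread flour: 140 g × 3/5 ÷ 127 g/cup × 16 tbsp/cup ≈ 11 tbsp
plain yogurt: 0.5 lb × 3/5 × 16 oz/lb × 28.35 g/oz ≈ 136 g
sliced almonds: 2.75 cup × 3/5 × 108 g/cup ÷ 28.35 g/oz ≈ 6 oz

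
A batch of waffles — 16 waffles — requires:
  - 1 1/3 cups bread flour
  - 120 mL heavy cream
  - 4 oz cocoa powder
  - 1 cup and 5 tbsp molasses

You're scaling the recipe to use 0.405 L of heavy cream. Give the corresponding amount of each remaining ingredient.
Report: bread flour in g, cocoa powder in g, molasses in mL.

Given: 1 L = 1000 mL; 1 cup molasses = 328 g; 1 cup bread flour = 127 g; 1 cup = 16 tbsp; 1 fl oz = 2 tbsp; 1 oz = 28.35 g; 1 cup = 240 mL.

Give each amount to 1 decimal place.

bread flour: 571.5 g; cocoa powder: 382.7 g; molasses: 1063.1 mL

The original recipe has 0.12 L of heavy cream, so the scaling factor is 0.405 ÷ 0.12 = 27/8 = 3.375.
bread flour: 4/3 cup × 27/8 × 127 g/cup = 571.5 g
cocoa powder: 4 oz × 27/8 × 28.35 g/oz ≈ 382.7 g
molasses: (1 cup + 5 tbsp = 1.3125 cup) × 27/8 × 240 mL/cup ≈ 1063.1 mL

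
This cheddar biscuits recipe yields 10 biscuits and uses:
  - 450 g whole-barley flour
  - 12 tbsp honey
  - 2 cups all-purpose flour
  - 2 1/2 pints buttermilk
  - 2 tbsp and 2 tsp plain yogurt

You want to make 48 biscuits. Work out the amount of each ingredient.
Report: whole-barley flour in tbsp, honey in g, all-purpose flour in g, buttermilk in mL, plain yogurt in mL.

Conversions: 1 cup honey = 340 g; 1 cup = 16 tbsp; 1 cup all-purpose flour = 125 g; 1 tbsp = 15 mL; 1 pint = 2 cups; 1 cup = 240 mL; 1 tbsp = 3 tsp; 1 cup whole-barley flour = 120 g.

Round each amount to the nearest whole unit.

whole-barley flour: 288 tbsp; honey: 1224 g; all-purpose flour: 1200 g; buttermilk: 5760 mL; plain yogurt: 192 mL

Scaling factor: 48/10 = 24/5 = 4.8.
whole-barley flour: 450 g × 24/5 ÷ 120 g/cup × 16 tbsp/cup = 288 tbsp
honey: 12 tbsp × 24/5 ÷ 16 tbsp/cup × 340 g/cup = 1224 g
all-purpose flour: 2 cup × 24/5 × 125 g/cup = 1200 g
buttermilk: 2.5 pint × 24/5 × 2 cup/pint × 240 mL/cup = 5760 mL
plain yogurt: (2 tbsp + 2 tsp = 8/3 tbsp) × 24/5 × 15 mL/tbsp = 192 mL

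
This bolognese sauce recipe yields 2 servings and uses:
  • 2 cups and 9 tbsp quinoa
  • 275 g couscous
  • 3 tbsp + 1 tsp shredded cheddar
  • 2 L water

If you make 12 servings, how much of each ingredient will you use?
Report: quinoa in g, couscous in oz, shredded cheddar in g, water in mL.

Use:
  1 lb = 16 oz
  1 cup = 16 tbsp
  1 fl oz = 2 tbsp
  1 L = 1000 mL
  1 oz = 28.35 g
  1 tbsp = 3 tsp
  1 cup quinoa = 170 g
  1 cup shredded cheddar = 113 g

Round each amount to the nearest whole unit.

quinoa: 2614 g; couscous: 58 oz; shredded cheddar: 141 g; water: 12000 mL

Scaling factor: 12/2 = 6.
quinoa: (2 cup + 9 tbsp = 2.5625 cup) × 6 × 170 g/cup ≈ 2614 g
couscous: 275 g × 6 ÷ 28.35 g/oz ≈ 58 oz
shredded cheddar: (3 tbsp + 1 tsp = 10/3 tbsp) × 6 ÷ 16 tbsp/cup × 113 g/cup ≈ 141 g
water: 2 L × 6 × 1000 mL/L = 12000 mL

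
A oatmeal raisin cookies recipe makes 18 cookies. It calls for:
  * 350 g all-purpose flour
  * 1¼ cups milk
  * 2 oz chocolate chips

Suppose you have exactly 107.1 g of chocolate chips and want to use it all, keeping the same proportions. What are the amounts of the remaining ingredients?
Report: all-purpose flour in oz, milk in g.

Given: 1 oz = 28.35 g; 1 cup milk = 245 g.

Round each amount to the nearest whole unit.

all-purpose flour: 23 oz; milk: 578 g

The original recipe has 56.7 g of chocolate chips, so the scaling factor is 107.1 ÷ 56.7 = 17/9.
all-purpose flour: 350 g × 17/9 ÷ 28.35 g/oz ≈ 23 oz
milk: 1.25 cup × 17/9 × 245 g/cup ≈ 578 g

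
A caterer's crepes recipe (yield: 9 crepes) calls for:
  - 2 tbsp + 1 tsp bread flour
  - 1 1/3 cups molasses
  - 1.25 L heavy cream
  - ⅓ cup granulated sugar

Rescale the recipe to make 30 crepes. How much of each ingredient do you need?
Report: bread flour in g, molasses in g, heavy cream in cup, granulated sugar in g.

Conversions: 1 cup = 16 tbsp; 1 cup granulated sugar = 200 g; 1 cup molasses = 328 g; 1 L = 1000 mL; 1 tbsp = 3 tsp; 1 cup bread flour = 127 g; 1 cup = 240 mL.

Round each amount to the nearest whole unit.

bread flour: 62 g; molasses: 1458 g; heavy cream: 17 cup; granulated sugar: 222 g

Scaling factor: 30/9 = 10/3.
bread flour: (2 tbsp + 1 tsp = 7/3 tbsp) × 10/3 ÷ 16 tbsp/cup × 127 g/cup ≈ 62 g
molasses: 4/3 cup × 10/3 × 328 g/cup ≈ 1458 g
heavy cream: 1.25 L × 10/3 × 1000 mL/L ÷ 240 mL/cup ≈ 17 cup
granulated sugar: 1/3 cup × 10/3 × 200 g/cup ≈ 222 g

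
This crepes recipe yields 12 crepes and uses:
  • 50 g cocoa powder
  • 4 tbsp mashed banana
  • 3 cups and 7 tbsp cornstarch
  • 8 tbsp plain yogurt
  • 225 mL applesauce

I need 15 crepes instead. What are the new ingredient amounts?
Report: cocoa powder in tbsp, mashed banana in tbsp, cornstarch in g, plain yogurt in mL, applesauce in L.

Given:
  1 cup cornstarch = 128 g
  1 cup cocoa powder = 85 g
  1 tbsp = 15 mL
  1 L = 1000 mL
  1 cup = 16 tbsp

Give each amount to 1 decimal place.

Scaling factor: 15/12 = 5/4 = 1.25.
cocoa powder: 50 g × 5/4 ÷ 85 g/cup × 16 tbsp/cup ≈ 11.8 tbsp
mashed banana: 4 tbsp × 5/4 = 5.0 tbsp
cornstarch: (3 cup + 7 tbsp = 3.4375 cup) × 5/4 × 128 g/cup = 550.0 g
plain yogurt: 8 tbsp × 5/4 × 15 mL/tbsp = 150.0 mL
applesauce: 225 mL × 5/4 ÷ 1000 mL/L ≈ 0.3 L

cocoa powder: 11.8 tbsp; mashed banana: 5.0 tbsp; cornstarch: 550.0 g; plain yogurt: 150.0 mL; applesauce: 0.3 L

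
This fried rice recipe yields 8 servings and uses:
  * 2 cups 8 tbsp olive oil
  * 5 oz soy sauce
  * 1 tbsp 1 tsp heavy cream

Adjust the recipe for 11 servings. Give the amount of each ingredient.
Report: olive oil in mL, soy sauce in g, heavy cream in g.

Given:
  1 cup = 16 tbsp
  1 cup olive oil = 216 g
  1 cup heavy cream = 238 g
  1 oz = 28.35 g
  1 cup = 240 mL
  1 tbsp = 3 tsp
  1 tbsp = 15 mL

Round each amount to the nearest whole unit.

Scaling factor: 11/8 = 1.375.
olive oil: (2 cup + 8 tbsp = 2.5 cup) × 11/8 × 240 mL/cup = 825 mL
soy sauce: 5 oz × 11/8 × 28.35 g/oz ≈ 195 g
heavy cream: (1 tbsp + 1 tsp = 4/3 tbsp) × 11/8 ÷ 16 tbsp/cup × 238 g/cup ≈ 27 g

olive oil: 825 mL; soy sauce: 195 g; heavy cream: 27 g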